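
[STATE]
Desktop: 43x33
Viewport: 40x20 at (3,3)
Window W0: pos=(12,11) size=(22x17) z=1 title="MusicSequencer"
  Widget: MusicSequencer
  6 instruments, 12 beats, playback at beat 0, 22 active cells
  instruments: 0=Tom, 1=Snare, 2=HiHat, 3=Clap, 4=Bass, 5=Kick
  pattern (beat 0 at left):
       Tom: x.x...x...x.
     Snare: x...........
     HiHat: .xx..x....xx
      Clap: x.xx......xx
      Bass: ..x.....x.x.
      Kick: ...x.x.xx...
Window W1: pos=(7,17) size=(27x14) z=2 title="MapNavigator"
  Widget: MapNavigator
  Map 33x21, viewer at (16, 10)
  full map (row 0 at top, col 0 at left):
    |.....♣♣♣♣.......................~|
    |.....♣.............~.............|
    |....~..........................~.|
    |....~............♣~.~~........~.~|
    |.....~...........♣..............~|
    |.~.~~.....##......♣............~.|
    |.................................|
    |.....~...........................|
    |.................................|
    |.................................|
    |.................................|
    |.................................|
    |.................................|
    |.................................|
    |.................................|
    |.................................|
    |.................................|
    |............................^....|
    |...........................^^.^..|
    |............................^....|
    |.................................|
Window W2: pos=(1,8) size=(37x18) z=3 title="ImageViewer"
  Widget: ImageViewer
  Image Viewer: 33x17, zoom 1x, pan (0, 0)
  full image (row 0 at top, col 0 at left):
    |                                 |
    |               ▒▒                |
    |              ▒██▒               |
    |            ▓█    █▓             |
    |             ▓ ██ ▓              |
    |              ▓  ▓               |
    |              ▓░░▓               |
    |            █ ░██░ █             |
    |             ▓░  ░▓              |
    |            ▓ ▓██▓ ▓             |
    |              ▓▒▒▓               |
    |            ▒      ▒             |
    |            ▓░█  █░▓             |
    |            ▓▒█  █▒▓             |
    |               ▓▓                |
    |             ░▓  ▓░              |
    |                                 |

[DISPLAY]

                                        
                                        
                                        
                                        
                                        
━━━━━━━━━━━━━━━━━━━━━━━━━━━━━━━━━━┓     
ImageViewer                       ┃     
──────────────────────────────────┨     
                                  ┃     
              ▒▒                  ┃     
             ▒██▒                 ┃     
           ▓█    █▓               ┃     
            ▓ ██ ▓                ┃     
             ▓  ▓                 ┃     
             ▓░░▓                 ┃     
           █ ░██░ █               ┃     
            ▓░  ░▓                ┃     
           ▓ ▓██▓ ▓               ┃     
             ▓▒▒▓                 ┃     
           ▒      ▒               ┃     


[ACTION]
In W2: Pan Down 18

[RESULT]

                                        
                                        
                                        
                                        
                                        
━━━━━━━━━━━━━━━━━━━━━━━━━━━━━━━━━━┓     
ImageViewer                       ┃     
──────────────────────────────────┨     
                                  ┃     
                                  ┃     
                                  ┃     
                                  ┃     
                                  ┃     
                                  ┃     
                                  ┃     
                                  ┃     
                                  ┃     
                                  ┃     
                                  ┃     
                                  ┃     


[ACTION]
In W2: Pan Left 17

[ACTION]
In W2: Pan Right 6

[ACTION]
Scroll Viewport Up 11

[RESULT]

                                        
                                        
                                        
                                        
                                        
                                        
                                        
                                        
━━━━━━━━━━━━━━━━━━━━━━━━━━━━━━━━━━┓     
ImageViewer                       ┃     
──────────────────────────────────┨     
                                  ┃     
                                  ┃     
                                  ┃     
                                  ┃     
                                  ┃     
                                  ┃     
                                  ┃     
                                  ┃     
                                  ┃     


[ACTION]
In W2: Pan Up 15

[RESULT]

                                        
                                        
                                        
                                        
                                        
                                        
                                        
                                        
━━━━━━━━━━━━━━━━━━━━━━━━━━━━━━━━━━┓     
ImageViewer                       ┃     
──────────────────────────────────┨     
     ▓█    █▓                     ┃     
      ▓ ██ ▓                      ┃     
       ▓  ▓                       ┃     
       ▓░░▓                       ┃     
     █ ░██░ █                     ┃     
      ▓░  ░▓                      ┃     
     ▓ ▓██▓ ▓                     ┃     
       ▓▒▒▓                       ┃     
     ▒      ▒                     ┃     


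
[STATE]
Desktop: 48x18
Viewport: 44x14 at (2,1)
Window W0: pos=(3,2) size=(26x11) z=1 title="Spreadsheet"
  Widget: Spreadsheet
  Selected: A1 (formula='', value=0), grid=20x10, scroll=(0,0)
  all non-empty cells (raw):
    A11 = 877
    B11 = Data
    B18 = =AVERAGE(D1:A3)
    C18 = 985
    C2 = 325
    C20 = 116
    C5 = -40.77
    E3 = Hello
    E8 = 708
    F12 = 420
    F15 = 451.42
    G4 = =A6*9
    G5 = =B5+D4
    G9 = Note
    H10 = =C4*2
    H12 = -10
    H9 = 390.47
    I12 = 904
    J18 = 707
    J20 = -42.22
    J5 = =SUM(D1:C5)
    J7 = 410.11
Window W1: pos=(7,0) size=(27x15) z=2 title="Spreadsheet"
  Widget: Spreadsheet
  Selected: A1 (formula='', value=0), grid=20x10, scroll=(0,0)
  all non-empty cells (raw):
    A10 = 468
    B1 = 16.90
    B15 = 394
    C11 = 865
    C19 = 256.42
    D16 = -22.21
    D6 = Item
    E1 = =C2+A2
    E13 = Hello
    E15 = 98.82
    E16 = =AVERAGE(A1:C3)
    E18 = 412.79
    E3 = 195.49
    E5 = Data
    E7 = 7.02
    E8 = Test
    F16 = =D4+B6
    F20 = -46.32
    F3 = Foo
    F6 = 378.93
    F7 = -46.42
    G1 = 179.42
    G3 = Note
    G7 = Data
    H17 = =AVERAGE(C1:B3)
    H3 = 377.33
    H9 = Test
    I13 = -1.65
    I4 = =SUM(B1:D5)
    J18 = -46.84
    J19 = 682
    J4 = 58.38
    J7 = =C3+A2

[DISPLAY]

     ┃ Spreadsheet             ┃            
 ┏━━━┠─────────────────────────┨            
 ┃ Sp┃A1:                      ┃            
 ┠───┃       A       B       C ┃            
 ┃A1:┃-------------------------┃            
 ┃   ┃  1      [0]   16.90     ┃            
 ┃---┃  2        0       0     ┃            
 ┃  1┃  3        0       0     ┃            
 ┃  2┃  4        0       0     ┃            
 ┃  3┃  5        0       0     ┃            
 ┃  4┃  6        0       0     ┃            
 ┗━━━┃  7        0       0     ┃            
     ┃  8        0       0     ┃            
     ┗━━━━━━━━━━━━━━━━━━━━━━━━━┛            


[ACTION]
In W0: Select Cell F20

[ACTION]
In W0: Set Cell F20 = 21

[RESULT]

     ┃ Spreadsheet             ┃            
 ┏━━━┠─────────────────────────┨            
 ┃ Sp┃A1:                      ┃            
 ┠───┃       A       B       C ┃            
 ┃F20┃-------------------------┃            
 ┃   ┃  1      [0]   16.90     ┃            
 ┃---┃  2        0       0     ┃            
 ┃  1┃  3        0       0     ┃            
 ┃  2┃  4        0       0     ┃            
 ┃  3┃  5        0       0     ┃            
 ┃  4┃  6        0       0     ┃            
 ┗━━━┃  7        0       0     ┃            
     ┃  8        0       0     ┃            
     ┗━━━━━━━━━━━━━━━━━━━━━━━━━┛            


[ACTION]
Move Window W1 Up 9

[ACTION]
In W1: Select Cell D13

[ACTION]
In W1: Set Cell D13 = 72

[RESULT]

     ┃ Spreadsheet             ┃            
 ┏━━━┠─────────────────────────┨            
 ┃ Sp┃D13: 72                  ┃            
 ┠───┃       A       B       C ┃            
 ┃F20┃-------------------------┃            
 ┃   ┃  1        0   16.90     ┃            
 ┃---┃  2        0       0     ┃            
 ┃  1┃  3        0       0     ┃            
 ┃  2┃  4        0       0     ┃            
 ┃  3┃  5        0       0     ┃            
 ┃  4┃  6        0       0     ┃            
 ┗━━━┃  7        0       0     ┃            
     ┃  8        0       0     ┃            
     ┗━━━━━━━━━━━━━━━━━━━━━━━━━┛            


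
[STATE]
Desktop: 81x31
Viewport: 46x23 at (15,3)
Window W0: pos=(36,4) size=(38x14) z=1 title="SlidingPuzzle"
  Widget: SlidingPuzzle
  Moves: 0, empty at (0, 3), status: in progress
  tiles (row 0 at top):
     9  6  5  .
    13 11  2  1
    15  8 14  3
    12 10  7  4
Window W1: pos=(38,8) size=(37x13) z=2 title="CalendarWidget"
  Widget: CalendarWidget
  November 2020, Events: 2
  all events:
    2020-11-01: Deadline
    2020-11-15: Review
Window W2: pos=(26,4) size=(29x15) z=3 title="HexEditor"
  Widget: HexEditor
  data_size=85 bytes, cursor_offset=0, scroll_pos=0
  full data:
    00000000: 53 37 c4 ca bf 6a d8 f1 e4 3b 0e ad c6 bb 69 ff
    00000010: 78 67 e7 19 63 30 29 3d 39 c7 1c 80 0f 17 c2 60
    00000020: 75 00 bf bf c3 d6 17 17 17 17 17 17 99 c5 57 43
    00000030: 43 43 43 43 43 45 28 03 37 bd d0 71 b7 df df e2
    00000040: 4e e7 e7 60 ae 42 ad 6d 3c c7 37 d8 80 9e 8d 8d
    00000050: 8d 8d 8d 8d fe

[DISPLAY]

                                              
           ┏━━━━━━━━━━━━━━━━━━━━━━━━━━━┓━━━━━━
           ┃ HexEditor                 ┃      
           ┠───────────────────────────┨──────
           ┃00000000  53 37 c4 ca bf 6a┃──┐   
           ┃00000010  78 67 e7 19 63 30┃━━━━━━
           ┃00000020  75 00 bf bf c3 d6┃      
           ┃00000030  43 43 43 43 43 45┃──────
           ┃00000040  4e e7 e7 60 ae 42┃ber 20
           ┃00000050  8d 8d 8d 8d fe   ┃a Su  
           ┃                           ┃   1* 
           ┃                           ┃7  8  
           ┃                           ┃4 15* 
           ┃                           ┃1 22  
           ┃                           ┃8 29  
           ┗━━━━━━━━━━━━━━━━━━━━━━━━━━━┛      
                       ┃                      
                       ┗━━━━━━━━━━━━━━━━━━━━━━
                                              
                                              
                                              
                                              
                                              


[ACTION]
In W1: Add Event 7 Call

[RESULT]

                                              
           ┏━━━━━━━━━━━━━━━━━━━━━━━━━━━┓━━━━━━
           ┃ HexEditor                 ┃      
           ┠───────────────────────────┨──────
           ┃00000000  53 37 c4 ca bf 6a┃──┐   
           ┃00000010  78 67 e7 19 63 30┃━━━━━━
           ┃00000020  75 00 bf bf c3 d6┃      
           ┃00000030  43 43 43 43 43 45┃──────
           ┃00000040  4e e7 e7 60 ae 42┃ber 20
           ┃00000050  8d 8d 8d 8d fe   ┃a Su  
           ┃                           ┃   1* 
           ┃                           ┃7*  8 
           ┃                           ┃4 15* 
           ┃                           ┃1 22  
           ┃                           ┃8 29  
           ┗━━━━━━━━━━━━━━━━━━━━━━━━━━━┛      
                       ┃                      
                       ┗━━━━━━━━━━━━━━━━━━━━━━
                                              
                                              
                                              
                                              
                                              


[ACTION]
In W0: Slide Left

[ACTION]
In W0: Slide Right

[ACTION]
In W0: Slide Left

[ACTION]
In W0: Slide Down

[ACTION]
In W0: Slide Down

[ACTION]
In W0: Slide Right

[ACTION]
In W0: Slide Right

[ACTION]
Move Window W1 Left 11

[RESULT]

                                              
           ┏━━━━━━━━━━━━━━━━━━━━━━━━━━━┓━━━━━━
           ┃ HexEditor                 ┃      
           ┠───────────────────────────┨──────
           ┃00000000  53 37 c4 ca bf 6a┃──┐   
           ┃00000010  78 67 e7 19 63 30┃━━━━━━
           ┃00000020  75 00 bf bf c3 d6┃      
           ┃00000030  43 43 43 43 43 45┃──────
           ┃00000040  4e e7 e7 60 ae 42┃      
           ┃00000050  8d 8d 8d 8d fe   ┃      
           ┃                           ┃      
           ┃                           ┃      
           ┃                           ┃      
           ┃                           ┃      
           ┃                           ┃      
           ┗━━━━━━━━━━━━━━━━━━━━━━━━━━━┛      
            ┃                                 
            ┗━━━━━━━━━━━━━━━━━━━━━━━━━━━━━━━━━
                                              
                                              
                                              
                                              
                                              


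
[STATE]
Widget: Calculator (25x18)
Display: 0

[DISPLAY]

                        0
┌───┬───┬───┬───┐        
│ 7 │ 8 │ 9 │ ÷ │        
├───┼───┼───┼───┤        
│ 4 │ 5 │ 6 │ × │        
├───┼───┼───┼───┤        
│ 1 │ 2 │ 3 │ - │        
├───┼───┼───┼───┤        
│ 0 │ . │ = │ + │        
├───┼───┼───┼───┤        
│ C │ MC│ MR│ M+│        
└───┴───┴───┴───┘        
                         
                         
                         
                         
                         
                         


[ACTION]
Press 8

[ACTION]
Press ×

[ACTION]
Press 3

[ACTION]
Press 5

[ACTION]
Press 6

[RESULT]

                      356
┌───┬───┬───┬───┐        
│ 7 │ 8 │ 9 │ ÷ │        
├───┼───┼───┼───┤        
│ 4 │ 5 │ 6 │ × │        
├───┼───┼───┼───┤        
│ 1 │ 2 │ 3 │ - │        
├───┼───┼───┼───┤        
│ 0 │ . │ = │ + │        
├───┼───┼───┼───┤        
│ C │ MC│ MR│ M+│        
└───┴───┴───┴───┘        
                         
                         
                         
                         
                         
                         


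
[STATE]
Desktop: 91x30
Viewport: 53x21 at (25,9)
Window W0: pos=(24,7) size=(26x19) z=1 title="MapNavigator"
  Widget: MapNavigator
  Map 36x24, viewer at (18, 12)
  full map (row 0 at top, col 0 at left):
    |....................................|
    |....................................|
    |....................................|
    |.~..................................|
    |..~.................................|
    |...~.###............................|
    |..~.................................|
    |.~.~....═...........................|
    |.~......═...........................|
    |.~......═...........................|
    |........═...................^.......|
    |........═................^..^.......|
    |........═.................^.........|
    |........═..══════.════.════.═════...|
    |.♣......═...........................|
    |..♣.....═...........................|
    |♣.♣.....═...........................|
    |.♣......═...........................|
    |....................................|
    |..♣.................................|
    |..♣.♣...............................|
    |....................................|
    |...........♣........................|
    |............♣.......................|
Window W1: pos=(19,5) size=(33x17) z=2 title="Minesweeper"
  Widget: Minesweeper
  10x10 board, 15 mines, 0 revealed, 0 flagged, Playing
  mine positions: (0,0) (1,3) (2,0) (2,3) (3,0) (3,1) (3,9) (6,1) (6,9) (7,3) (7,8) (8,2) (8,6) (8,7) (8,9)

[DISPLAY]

■■■■■                     ┃                          
■■■■■                     ┃                          
■■■■■                     ┃                          
■■■■■                     ┃                          
■■■■■                     ┃                          
■■■■■                     ┃                          
■■■■■                     ┃                          
■■■■■                     ┃                          
■■■■■                     ┃                          
                          ┃                          
                          ┃                          
                          ┃                          
━━━━━━━━━━━━━━━━━━━━━━━━━━┛                          
..═.....................┃                            
........................┃                            
........................┃                            
━━━━━━━━━━━━━━━━━━━━━━━━┛                            
                                                     
                                                     
                                                     
                                                     


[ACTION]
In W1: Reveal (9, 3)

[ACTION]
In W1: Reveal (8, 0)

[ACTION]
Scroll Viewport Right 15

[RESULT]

             ┃                                       
             ┃                                       
             ┃                                       
             ┃                                       
             ┃                                       
             ┃                                       
             ┃                                       
             ┃                                       
             ┃                                       
             ┃                                       
             ┃                                       
             ┃                                       
━━━━━━━━━━━━━┛                                       
...........┃                                         
...........┃                                         
...........┃                                         
━━━━━━━━━━━┛                                         
                                                     
                                                     
                                                     
                                                     


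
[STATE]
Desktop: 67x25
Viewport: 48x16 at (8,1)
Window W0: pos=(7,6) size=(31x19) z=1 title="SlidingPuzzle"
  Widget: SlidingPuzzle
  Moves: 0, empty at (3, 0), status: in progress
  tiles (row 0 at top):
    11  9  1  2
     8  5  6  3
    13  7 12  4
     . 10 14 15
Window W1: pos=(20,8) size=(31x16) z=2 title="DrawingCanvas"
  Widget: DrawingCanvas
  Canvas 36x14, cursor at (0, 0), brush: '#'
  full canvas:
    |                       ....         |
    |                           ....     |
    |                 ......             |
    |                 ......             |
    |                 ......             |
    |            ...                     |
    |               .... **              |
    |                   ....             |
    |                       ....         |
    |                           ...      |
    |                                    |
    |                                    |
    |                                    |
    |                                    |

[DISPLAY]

                                                
                                                
                                                
                                                
                                                
━━━━━━━━━━━━━━━━━━━━━━━━━━━━━┓                  
 SlidingPuzzle               ┃                  
────────────┏━━━━━━━━━━━━━━━━━━━━━━━━━━━━━┓     
┌────┬────┬─┃ DrawingCanvas               ┃     
│ 11 │  9 │ ┠─────────────────────────────┨     
├────┼────┼─┃+                      ....  ┃     
│  8 │  5 │ ┃                           ..┃     
├────┼────┼─┃                 ......      ┃     
│ 13 │  7 │ ┃                 ......      ┃     
├────┼────┼─┃                 ......      ┃     
│    │ 10 │ ┃            ...              ┃     


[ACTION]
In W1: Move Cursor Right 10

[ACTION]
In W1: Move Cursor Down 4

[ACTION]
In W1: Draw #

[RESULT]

                                                
                                                
                                                
                                                
                                                
━━━━━━━━━━━━━━━━━━━━━━━━━━━━━┓                  
 SlidingPuzzle               ┃                  
────────────┏━━━━━━━━━━━━━━━━━━━━━━━━━━━━━┓     
┌────┬────┬─┃ DrawingCanvas               ┃     
│ 11 │  9 │ ┠─────────────────────────────┨     
├────┼────┼─┃                       ....  ┃     
│  8 │  5 │ ┃                           ..┃     
├────┼────┼─┃                 ......      ┃     
│ 13 │  7 │ ┃                 ......      ┃     
├────┼────┼─┃          #      ......      ┃     
│    │ 10 │ ┃            ...              ┃     


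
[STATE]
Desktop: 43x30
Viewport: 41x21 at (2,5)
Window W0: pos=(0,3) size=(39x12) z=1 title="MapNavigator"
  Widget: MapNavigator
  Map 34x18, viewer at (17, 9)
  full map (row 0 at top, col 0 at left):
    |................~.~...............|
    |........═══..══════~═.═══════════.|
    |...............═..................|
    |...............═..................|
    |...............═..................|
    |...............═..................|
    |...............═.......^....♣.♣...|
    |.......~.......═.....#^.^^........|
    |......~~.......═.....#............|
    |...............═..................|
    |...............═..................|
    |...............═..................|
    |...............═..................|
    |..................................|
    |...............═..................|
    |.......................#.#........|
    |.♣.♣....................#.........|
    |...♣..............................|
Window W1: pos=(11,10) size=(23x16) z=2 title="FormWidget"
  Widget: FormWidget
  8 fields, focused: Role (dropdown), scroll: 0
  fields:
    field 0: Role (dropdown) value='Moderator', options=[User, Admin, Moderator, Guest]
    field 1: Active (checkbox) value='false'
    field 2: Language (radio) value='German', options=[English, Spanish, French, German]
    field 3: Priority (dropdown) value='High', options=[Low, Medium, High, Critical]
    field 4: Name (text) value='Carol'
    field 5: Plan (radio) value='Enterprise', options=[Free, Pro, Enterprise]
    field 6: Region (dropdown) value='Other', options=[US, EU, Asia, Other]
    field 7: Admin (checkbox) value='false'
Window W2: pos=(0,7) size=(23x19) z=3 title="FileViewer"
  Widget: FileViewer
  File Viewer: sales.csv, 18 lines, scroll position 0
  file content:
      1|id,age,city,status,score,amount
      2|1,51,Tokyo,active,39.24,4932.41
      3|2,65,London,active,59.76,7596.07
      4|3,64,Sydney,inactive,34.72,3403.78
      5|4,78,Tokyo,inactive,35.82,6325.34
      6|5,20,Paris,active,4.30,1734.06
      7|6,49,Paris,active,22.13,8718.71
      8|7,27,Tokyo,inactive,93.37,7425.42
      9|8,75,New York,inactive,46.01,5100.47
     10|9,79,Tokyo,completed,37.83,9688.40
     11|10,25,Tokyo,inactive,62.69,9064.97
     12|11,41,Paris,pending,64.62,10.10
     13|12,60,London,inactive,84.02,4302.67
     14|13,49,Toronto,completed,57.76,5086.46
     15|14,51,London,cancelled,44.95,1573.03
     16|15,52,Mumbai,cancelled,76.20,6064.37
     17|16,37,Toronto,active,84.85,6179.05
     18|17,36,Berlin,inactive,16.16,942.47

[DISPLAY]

────────────────────────────────────┨    
...............═..................  ┃    
━━━━━━━━━━━━━━━━━━━━┓..^....♣.♣...  ┃    
FileViewer          ┃#^.^^........  ┃    
────────────────────┨#............  ┃    
d,age,city,status,s▲┃━━━━━━━━━━┓..  ┃    
,51,Tokyo,active,39█┃          ┃..  ┃    
,65,London,active,5░┃──────────┨..  ┃    
,64,Sydney,inactive░┃   [Mode▼]┃..  ┃    
,78,Tokyo,inactive,░┃   [ ]    ┃━━━━┛    
,20,Paris,active,4.░┃   ( ) Eng┃         
,49,Paris,active,22░┃   [High▼]┃         
,27,Tokyo,inactive,░┃   [Carol]┃         
,75,New York,inacti░┃   ( ) Fre┃         
,79,Tokyo,completed░┃   [Othe▼]┃         
0,25,Tokyo,inactive░┃   [ ]    ┃         
1,41,Paris,pending,░┃          ┃         
2,60,London,inactiv░┃          ┃         
3,49,Toronto,comple░┃          ┃         
4,51,London,cancell▼┃          ┃         
━━━━━━━━━━━━━━━━━━━━┛━━━━━━━━━━┛         


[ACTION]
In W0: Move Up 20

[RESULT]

────────────────────────────────────┨    
                                    ┃    
━━━━━━━━━━━━━━━━━━━━┓               ┃    
FileViewer          ┃               ┃    
────────────────────┨               ┃    
d,age,city,status,s▲┃━━━━━━━━━━┓..  ┃    
,51,Tokyo,active,39█┃          ┃═.  ┃    
,65,London,active,5░┃──────────┨..  ┃    
,64,Sydney,inactive░┃   [Mode▼]┃..  ┃    
,78,Tokyo,inactive,░┃   [ ]    ┃━━━━┛    
,20,Paris,active,4.░┃   ( ) Eng┃         
,49,Paris,active,22░┃   [High▼]┃         
,27,Tokyo,inactive,░┃   [Carol]┃         
,75,New York,inacti░┃   ( ) Fre┃         
,79,Tokyo,completed░┃   [Othe▼]┃         
0,25,Tokyo,inactive░┃   [ ]    ┃         
1,41,Paris,pending,░┃          ┃         
2,60,London,inactiv░┃          ┃         
3,49,Toronto,comple░┃          ┃         
4,51,London,cancell▼┃          ┃         
━━━━━━━━━━━━━━━━━━━━┛━━━━━━━━━━┛         


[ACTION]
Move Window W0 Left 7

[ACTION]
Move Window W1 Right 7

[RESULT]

────────────────────────────────────┨    
                                    ┃    
━━━━━━━━━━━━━━━━━━━━┓               ┃    
FileViewer          ┃               ┃    
────────────────────┨               ┃    
d,age,city,status,s▲┃━━━━━━━━━━━━━━━━━┓  
,51,Tokyo,active,39█┃mWidget          ┃  
,65,London,active,5░┃─────────────────┨  
,64,Sydney,inactive░┃le:       [Mode▼]┃  
,78,Tokyo,inactive,░┃tive:     [ ]    ┃  
,20,Paris,active,4.░┃nguage:   ( ) Eng┃  
,49,Paris,active,22░┃iority:   [High▼]┃  
,27,Tokyo,inactive,░┃me:       [Carol]┃  
,75,New York,inacti░┃an:       ( ) Fre┃  
,79,Tokyo,completed░┃gion:     [Othe▼]┃  
0,25,Tokyo,inactive░┃min:      [ ]    ┃  
1,41,Paris,pending,░┃                 ┃  
2,60,London,inactiv░┃                 ┃  
3,49,Toronto,comple░┃                 ┃  
4,51,London,cancell▼┃                 ┃  
━━━━━━━━━━━━━━━━━━━━┛━━━━━━━━━━━━━━━━━┛  


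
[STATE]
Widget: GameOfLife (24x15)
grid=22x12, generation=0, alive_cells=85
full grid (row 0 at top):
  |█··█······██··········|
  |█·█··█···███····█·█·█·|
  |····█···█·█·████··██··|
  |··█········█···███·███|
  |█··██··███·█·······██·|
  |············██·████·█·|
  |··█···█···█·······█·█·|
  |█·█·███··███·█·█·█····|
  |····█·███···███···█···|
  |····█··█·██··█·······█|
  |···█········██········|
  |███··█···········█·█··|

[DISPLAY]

Gen: 0                  
█··█······██··········  
█·█··█···███····█·█·█·  
····█···█·█·████··██··  
··█········█···███·███  
█··██··███·█·······██·  
············██·████·█·  
··█···█···█·······█·█·  
█·█·███··███·█·█·█····  
····█·███···███···█···  
····█··█·██··█·······█  
···█········██········  
███··█···········█·█··  
                        
                        


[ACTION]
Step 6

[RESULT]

Gen: 6                  
███···················  
···············███····  
███············██··█··  
··············█····██·  
···············█·····█  
···········███··██····  
····███···█··█·█······  
····██·█···█····█···█·  
···█···█········█···█·  
····█··█··········█···  
······█···············  
······················  
                        
                        


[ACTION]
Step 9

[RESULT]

Gen: 15                 
······················  
····················█·  
···············█···█·█  
···············█···█·█  
·····█·········█····██  
···███··█·············  
·······███············  
·······█···█·····██···  
········████····█··█··  
··········█······██···  
······················  
······················  
                        
                        


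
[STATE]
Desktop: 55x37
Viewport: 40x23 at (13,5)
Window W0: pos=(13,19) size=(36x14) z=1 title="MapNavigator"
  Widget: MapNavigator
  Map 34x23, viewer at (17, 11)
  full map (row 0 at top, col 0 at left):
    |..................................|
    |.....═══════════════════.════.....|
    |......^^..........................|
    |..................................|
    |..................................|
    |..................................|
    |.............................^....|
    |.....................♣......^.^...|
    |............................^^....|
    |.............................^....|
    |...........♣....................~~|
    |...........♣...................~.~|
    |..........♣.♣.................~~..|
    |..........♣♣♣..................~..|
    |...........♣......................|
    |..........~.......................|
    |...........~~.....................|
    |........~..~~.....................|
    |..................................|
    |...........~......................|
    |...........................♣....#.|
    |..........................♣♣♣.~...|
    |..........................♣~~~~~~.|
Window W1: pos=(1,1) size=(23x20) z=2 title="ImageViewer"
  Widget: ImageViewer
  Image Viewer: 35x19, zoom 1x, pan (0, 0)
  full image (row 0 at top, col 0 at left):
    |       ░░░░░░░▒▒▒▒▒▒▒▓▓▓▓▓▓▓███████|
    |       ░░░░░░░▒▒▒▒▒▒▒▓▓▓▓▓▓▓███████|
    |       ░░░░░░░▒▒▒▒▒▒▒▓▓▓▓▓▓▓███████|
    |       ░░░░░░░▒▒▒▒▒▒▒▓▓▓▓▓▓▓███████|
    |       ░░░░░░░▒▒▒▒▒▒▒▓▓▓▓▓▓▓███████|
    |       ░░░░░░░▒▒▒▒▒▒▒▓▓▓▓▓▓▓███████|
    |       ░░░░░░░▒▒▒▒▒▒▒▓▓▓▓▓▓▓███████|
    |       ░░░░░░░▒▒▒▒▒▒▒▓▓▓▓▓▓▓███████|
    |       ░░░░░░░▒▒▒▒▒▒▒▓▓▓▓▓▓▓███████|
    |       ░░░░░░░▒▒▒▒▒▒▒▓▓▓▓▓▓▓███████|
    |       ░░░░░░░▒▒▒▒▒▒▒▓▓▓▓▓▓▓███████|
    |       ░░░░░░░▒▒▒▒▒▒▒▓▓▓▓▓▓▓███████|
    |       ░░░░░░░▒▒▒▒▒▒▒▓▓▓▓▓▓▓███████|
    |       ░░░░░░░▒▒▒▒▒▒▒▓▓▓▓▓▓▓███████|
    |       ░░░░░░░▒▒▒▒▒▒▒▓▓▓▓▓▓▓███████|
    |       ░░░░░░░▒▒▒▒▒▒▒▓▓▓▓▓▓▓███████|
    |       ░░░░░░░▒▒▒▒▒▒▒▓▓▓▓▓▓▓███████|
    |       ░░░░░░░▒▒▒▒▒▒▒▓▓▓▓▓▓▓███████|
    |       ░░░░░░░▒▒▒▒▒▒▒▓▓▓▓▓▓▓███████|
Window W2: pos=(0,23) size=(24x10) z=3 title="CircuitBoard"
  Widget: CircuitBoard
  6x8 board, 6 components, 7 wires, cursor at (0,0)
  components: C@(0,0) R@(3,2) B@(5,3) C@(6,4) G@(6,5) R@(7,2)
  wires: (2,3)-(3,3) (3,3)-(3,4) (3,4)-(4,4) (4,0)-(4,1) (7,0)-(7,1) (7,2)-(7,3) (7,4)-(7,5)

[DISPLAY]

░░░▒▒▒▒▒▒▒┃                             
░░░▒▒▒▒▒▒▒┃                             
░░░▒▒▒▒▒▒▒┃                             
░░░▒▒▒▒▒▒▒┃                             
░░░▒▒▒▒▒▒▒┃                             
░░░▒▒▒▒▒▒▒┃                             
░░░▒▒▒▒▒▒▒┃                             
░░░▒▒▒▒▒▒▒┃                             
░░░▒▒▒▒▒▒▒┃                             
░░░▒▒▒▒▒▒▒┃                             
░░░▒▒▒▒▒▒▒┃                             
░░░▒▒▒▒▒▒▒┃                             
░░░▒▒▒▒▒▒▒┃                             
░░░▒▒▒▒▒▒▒┃                             
░░░▒▒▒▒▒▒▒┃━━━━━━━━━━━━━━━━━━━━━━━━┓    
━━━━━━━━━━┛tor                     ┃    
┠──────────────────────────────────┨    
┃.............................^....┃    
━━━━━━━━━━┓...........♣......^.^...┃    
d         ┃..................^^....┃    
──────────┨...................^....┃    
 5        ┃.♣....................~~┃    
          ┃.♣.....@.............~.~┃    


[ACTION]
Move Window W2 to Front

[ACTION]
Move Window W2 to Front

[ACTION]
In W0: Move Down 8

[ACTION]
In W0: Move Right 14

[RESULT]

░░░▒▒▒▒▒▒▒┃                             
░░░▒▒▒▒▒▒▒┃                             
░░░▒▒▒▒▒▒▒┃                             
░░░▒▒▒▒▒▒▒┃                             
░░░▒▒▒▒▒▒▒┃                             
░░░▒▒▒▒▒▒▒┃                             
░░░▒▒▒▒▒▒▒┃                             
░░░▒▒▒▒▒▒▒┃                             
░░░▒▒▒▒▒▒▒┃                             
░░░▒▒▒▒▒▒▒┃                             
░░░▒▒▒▒▒▒▒┃                             
░░░▒▒▒▒▒▒▒┃                             
░░░▒▒▒▒▒▒▒┃                             
░░░▒▒▒▒▒▒▒┃                             
░░░▒▒▒▒▒▒▒┃━━━━━━━━━━━━━━━━━━━━━━━━┓    
━━━━━━━━━━┛tor                     ┃    
┠──────────────────────────────────┨    
┃....................              ┃    
━━━━━━━━━━┓..........              ┃    
d         ┃..........              ┃    
──────────┨..........              ┃    
 5        ┃..........              ┃    
          ┃.......@..              ┃    
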